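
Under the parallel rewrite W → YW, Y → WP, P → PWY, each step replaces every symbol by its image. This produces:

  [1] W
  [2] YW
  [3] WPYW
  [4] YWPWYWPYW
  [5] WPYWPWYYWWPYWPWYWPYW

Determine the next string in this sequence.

Applying the rule to each of the 20 symbols of WPYWPWYYWWPYWPWYWPYW gives the pieces YW PWY WP YW PWY YW WP WP YW YW PWY WP YW PWY YW WP YW PWY WP YW, which concatenate to the answer.

YWPWYWPYWPWYYWWPWPYWYWPWYWPYWPWYYWWPYWPWYWPYW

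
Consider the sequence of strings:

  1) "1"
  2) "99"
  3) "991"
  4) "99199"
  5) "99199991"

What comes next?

This is a Fibonacci-style word recurrence s(k) = s(k−1)·s(k−2): e.g. 99·1 = 991.
The next term joins 99199991 and 99199.

9919999199199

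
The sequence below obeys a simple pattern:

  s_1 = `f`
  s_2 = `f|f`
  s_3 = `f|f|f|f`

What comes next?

Every step duplicates the string with '|' between the halves.
One more doubling of f|f|f|f gives the answer.

f|f|f|f|f|f|f|f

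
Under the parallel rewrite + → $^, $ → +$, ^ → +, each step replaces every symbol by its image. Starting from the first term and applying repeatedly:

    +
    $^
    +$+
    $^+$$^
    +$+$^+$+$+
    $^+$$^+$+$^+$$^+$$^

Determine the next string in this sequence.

Rewriting the 19 symbols of $^+$$^+$+$^+$$^+$$^ one by one yields +$ + $^ +$ +$ + $^ +$ $^ +$ + $^ +$ +$ + $^ +$ +$ +; concatenated:

+$+$^+$+$+$^+$$^+$+$^+$+$+$^+$+$+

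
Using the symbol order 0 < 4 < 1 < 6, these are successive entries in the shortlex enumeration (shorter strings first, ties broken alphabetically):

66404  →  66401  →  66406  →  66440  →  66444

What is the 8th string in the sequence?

66410

Stepping forward 3 times from 66444: 66444 → 66441 → 66446, then the target.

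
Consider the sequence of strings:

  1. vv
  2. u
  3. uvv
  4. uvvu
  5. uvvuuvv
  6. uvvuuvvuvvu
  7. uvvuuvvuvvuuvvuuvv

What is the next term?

This is a Fibonacci-style word recurrence s(k) = s(k−1)·s(k−2): e.g. u·vv = uvv.
The next term joins uvvuuvvuvvuuvvuuvv and uvvuuvvuvvu.

uvvuuvvuvvuuvvuuvvuvvuuvvuvvu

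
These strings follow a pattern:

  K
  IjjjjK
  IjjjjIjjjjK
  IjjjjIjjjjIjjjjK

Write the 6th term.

Each term is the previous one with Ijjjj prepended.
From IjjjjIjjjjIjjjjK, 2 further steps: IjjjjIjjjjIjjjjK → IjjjjIjjjjIjjjjIjjjjK → (answer).

IjjjjIjjjjIjjjjIjjjjIjjjjK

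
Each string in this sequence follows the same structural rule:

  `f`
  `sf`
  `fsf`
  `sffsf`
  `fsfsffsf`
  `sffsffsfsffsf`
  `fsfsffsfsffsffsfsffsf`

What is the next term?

sffsffsfsffsffsfsffsfsffsffsfsffsf

This is a Fibonacci-style word recurrence s(k) = s(k−2)·s(k−1): e.g. f·sf = fsf.
Continuing: sffsffsfsffsf · fsfsffsfsffsffsfsffsf gives term 8.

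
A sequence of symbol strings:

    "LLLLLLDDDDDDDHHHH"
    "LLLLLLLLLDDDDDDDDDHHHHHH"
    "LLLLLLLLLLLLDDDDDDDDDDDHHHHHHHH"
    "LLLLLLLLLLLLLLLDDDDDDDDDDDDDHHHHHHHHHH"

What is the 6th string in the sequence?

Each string has the form L^{3n} D^{2n+3} H^{2n}, where the shown terms are n = 2, 3, 4, 5.
Setting n = 7 gives 21, 17, 14 characters in each block.

LLLLLLLLLLLLLLLLLLLLLDDDDDDDDDDDDDDDDDHHHHHHHHHHHHHH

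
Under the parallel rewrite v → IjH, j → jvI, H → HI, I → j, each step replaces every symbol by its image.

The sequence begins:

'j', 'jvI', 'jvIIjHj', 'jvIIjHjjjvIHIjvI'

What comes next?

Rewriting the 16 symbols of jvIIjHjjjvIHIjvI one by one yields jvI IjH j j jvI HI jvI jvI jvI IjH j HI j jvI IjH j; concatenated:

jvIIjHjjjvIHIjvIjvIjvIIjHjHIjjvIIjHj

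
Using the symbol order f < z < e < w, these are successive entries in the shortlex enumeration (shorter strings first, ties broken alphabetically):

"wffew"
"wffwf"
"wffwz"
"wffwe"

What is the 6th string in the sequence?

wfzff

Advancing 2 positions from wffwe through wffwe → wffww reaches term 6.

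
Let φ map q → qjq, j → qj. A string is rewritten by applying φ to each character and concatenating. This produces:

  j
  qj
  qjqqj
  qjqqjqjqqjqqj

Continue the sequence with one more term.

Applying the rule to each of the 13 symbols of qjqqjqjqqjqqj gives the pieces qjq qj qjq qjq qj qjq qj qjq qjq qj qjq qjq qj, which concatenate to the answer.

qjqqjqjqqjqqjqjqqjqjqqjqqjqjqqjqqj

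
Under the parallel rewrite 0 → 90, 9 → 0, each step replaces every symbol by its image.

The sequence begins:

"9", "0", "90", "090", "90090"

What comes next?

Apply φ to 90090 symbol by symbol: 9→0, 0→90, 0→90, 9→0, 0→90; joined: 0 90 90 0 90.

09090090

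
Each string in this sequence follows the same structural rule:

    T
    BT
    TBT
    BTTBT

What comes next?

TBTBTTBT

Each term (from the third on) is the two preceding terms concatenated in order: term 3 = T·BT = TBT.
So term 5 is TBT·BTTBT.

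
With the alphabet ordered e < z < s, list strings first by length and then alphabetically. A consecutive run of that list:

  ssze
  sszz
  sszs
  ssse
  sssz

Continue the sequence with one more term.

ssss

Treat sssz as a base-3 numeral over the given alphabet and add one, carrying through any trailing s's.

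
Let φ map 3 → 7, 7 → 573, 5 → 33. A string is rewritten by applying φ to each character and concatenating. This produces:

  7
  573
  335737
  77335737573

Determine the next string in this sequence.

Rewriting each symbol of 77335737573: 7→573, 7→573, 3→7, 3→7, 5→33, 7→573, 3→7, 7→573, 5→33, 7→573, 3→7, which concatenates to 573 573 7 7 33 573 7 573 33 573 7.

57357377335737573335737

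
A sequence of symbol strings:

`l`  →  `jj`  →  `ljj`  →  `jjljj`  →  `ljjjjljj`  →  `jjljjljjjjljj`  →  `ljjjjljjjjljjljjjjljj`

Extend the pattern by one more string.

This is a Fibonacci-style word recurrence s(k) = s(k−2)·s(k−1): e.g. l·jj = ljj.
The next term joins jjljjljjjjljj and ljjjjljjjjljjljjjjljj.

jjljjljjjjljjljjjjljjjjljjljjjjljj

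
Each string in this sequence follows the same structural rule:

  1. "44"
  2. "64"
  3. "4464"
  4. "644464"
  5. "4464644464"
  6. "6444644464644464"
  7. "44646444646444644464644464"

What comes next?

644464446464446444646444646444644464644464

From term 3 onward, concatenate the second-to-last term with the last: 44·64 = 4464, 64·4464 = 644464, …
The next term joins 6444644464644464 and 44646444646444644464644464.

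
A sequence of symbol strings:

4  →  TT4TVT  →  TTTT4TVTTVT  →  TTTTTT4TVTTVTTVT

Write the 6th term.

TTTTTTTTTT4TVTTVTTVTTVTTVT

Each term wraps the previous one in TT on the left and TVT on the right.
From TTTTTT4TVTTVTTVT, 2 further steps: TTTTTT4TVTTVTTVT → TTTTTTTT4TVTTVTTVTTVT → (answer).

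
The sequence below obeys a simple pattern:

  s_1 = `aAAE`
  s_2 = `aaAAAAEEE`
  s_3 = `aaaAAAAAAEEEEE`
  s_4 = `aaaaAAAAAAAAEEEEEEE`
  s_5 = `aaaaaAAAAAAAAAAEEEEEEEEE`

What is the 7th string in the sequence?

aaaaaaaAAAAAAAAAAAAAAEEEEEEEEEEEEE

Reading off run lengths: a runs 1, 2, 3, 4, 5; A runs 2, 4, 6, 8, 10; E runs 1, 3, 5, 7, 9 — each is linear in n (n = 1, 2, …).
Setting n = 7 gives 7, 14, 13 characters in each block.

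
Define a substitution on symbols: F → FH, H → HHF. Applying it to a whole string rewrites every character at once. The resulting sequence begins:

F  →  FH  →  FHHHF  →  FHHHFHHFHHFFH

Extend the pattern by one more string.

FHHHFHHFHHFFHHHFHHFFHHHFHHFFHFHHHF

Replace each of the 13 characters of FHHHFHHFHHFFH in place — FH HHF HHF HHF FH HHF HHF FH HHF HHF FH FH HHF — and concatenate.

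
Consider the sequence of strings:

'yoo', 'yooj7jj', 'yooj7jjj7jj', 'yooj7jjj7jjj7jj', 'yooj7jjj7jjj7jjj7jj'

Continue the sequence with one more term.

Every step adds j7jj to the end: s(k+1) = s(k)·j7jj.
So the next term is yooj7jjj7jjj7jjj7jj·j7jj.

yooj7jjj7jjj7jjj7jjj7jj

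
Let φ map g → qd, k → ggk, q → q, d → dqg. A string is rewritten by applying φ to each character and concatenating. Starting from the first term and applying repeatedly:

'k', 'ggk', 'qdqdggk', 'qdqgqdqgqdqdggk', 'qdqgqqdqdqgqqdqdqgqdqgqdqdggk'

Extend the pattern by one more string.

Applying the rule to each of the 29 symbols of qdqgqqdqdqgqqdqdqgqdqgqdqdggk gives the pieces q dqg q qd q q dqg q dqg q qd q q dqg q dqg q qd q dqg q qd q dqg q dqg qd qd ggk, which concatenate to the answer.

qdqgqqdqqdqgqdqgqqdqqdqgqdqgqqdqdqgqqdqdqgqdqgqdqdggk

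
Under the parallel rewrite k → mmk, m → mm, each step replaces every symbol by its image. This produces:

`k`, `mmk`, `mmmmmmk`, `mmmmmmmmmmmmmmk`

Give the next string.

Rewriting the 15 symbols of mmmmmmmmmmmmmmk one by one yields mm mm mm mm mm mm mm mm mm mm mm mm mm mm mmk; concatenated:

mmmmmmmmmmmmmmmmmmmmmmmmmmmmmmk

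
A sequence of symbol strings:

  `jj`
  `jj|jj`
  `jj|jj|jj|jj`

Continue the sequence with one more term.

Every step duplicates the string with '|' between the halves.
One more doubling of jj|jj|jj|jj gives the answer.

jj|jj|jj|jj|jj|jj|jj|jj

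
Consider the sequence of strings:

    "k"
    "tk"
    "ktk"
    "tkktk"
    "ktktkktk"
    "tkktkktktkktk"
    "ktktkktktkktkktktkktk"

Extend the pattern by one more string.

tkktkktktkktkktktkktktkktkktktkktk

Each term (from the third on) is the two preceding terms concatenated in order: term 3 = k·tk = ktk.
Continuing: tkktkktktkktk · ktktkktktkktkktktkktk gives term 8.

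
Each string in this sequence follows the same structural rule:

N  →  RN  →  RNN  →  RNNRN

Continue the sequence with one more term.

From term 3 onward, concatenate the last term with the second-to-last: RN·N = RNN, RNN·RN = RNNRN, …
So term 5 is RNNRN·RNN.

RNNRNRNN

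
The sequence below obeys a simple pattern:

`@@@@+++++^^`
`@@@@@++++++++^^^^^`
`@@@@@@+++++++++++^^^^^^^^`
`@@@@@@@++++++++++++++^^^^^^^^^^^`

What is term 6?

@@@@@@@@@++++++++++++++++++++^^^^^^^^^^^^^^^^^

Reading off run lengths: @ runs 4, 5, 6, 7; + runs 5, 8, 11, 14; ^ runs 2, 5, 8, 11 — each is linear in n (n = 1, 2, …).
Setting n = 6 gives 9, 20, 17 characters in each block.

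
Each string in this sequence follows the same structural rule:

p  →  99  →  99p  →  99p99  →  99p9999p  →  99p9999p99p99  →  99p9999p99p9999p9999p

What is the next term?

99p9999p99p9999p9999p99p9999p99p99

This is a Fibonacci-style word recurrence s(k) = s(k−1)·s(k−2): e.g. 99·p = 99p.
So term 8 is 99p9999p99p9999p9999p·99p9999p99p99.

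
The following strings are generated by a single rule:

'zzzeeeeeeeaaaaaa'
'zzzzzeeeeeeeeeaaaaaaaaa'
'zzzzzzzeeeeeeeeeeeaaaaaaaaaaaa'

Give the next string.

Each string has the form z^{2n-1} e^{2n+3} a^{3n}, where the shown terms are n = 2, 3, 4.
Setting n = 5 gives 9, 13, 15 characters in each block.

zzzzzzzzzeeeeeeeeeeeeeaaaaaaaaaaaaaaa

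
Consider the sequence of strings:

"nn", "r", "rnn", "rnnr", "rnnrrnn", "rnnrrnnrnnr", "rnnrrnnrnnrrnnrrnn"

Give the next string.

From term 3 onward, concatenate the last term with the second-to-last: r·nn = rnn, rnn·r = rnnr, …
Continuing: rnnrrnnrnnrrnnrrnn · rnnrrnnrnnr gives term 8.

rnnrrnnrnnrrnnrrnnrnnrrnnrnnr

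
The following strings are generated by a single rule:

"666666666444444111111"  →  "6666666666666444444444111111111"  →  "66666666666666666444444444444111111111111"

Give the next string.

Term n consists of 4n+1 6's, followed by 3n 4's, followed by 3n 1's, where the shown terms are n = 2, 3, 4.
For the next term, n = 5, so the run lengths are 21, 15, 15.

666666666666666666666444444444444444111111111111111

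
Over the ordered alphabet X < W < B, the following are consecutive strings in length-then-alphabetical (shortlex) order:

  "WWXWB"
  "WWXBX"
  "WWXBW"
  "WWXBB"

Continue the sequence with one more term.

WWWXX

The successor of WWXBB increments the rightmost position that isn't already B and resets every position after it to X.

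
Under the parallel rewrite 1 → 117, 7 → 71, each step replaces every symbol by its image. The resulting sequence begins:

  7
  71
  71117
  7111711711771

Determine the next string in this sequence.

φ(7111711711771) expands symbol-by-symbol to 71 117 117 117 71 117 117 71 117 117 71 71 117; joining the 13 pieces gives the next term.

7111711711771117117711171177171117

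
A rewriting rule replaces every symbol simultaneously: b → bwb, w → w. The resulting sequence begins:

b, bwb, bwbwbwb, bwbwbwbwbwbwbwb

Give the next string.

Applying the rule to each of the 15 symbols of bwbwbwbwbwbwbwb gives the pieces bwb w bwb w bwb w bwb w bwb w bwb w bwb w bwb, which concatenate to the answer.

bwbwbwbwbwbwbwbwbwbwbwbwbwbwbwb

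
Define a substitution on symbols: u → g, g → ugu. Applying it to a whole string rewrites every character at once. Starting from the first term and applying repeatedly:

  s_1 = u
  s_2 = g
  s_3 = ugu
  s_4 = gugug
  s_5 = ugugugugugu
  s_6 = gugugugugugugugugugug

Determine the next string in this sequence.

Replace each of the 21 characters of gugugugugugugugugugug in place — ugu g ugu g ugu g ugu g ugu g ugu g ugu g ugu g ugu g ugu g ugu — and concatenate.

ugugugugugugugugugugugugugugugugugugugugugu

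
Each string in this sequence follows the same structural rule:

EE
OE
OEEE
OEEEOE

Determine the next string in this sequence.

This is a Fibonacci-style word recurrence s(k) = s(k−1)·s(k−2): e.g. OE·EE = OEEE.
The next term joins OEEEOE and OEEE.

OEEEOEOEEE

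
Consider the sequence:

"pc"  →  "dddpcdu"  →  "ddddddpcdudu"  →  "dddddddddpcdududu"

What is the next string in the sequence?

Each term wraps the previous one in ddd on the left and du on the right.
One more step from dddddddddpcdududu gives the answer.

ddddddddddddpcdudududu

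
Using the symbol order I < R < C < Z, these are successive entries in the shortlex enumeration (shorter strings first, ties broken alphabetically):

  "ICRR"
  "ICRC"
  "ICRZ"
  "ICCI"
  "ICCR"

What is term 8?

Continuing the enumeration 3 steps past ICCR: ICCR → ICCC → ICCZ → (answer).

ICZI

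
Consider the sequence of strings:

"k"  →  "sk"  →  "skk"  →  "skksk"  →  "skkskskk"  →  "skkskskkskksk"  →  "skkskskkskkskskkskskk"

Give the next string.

This is a Fibonacci-style word recurrence s(k) = s(k−1)·s(k−2): e.g. sk·k = skk.
Continuing: skkskskkskkskskkskskk · skkskskkskksk gives term 8.

skkskskkskkskskkskskkskkskskkskksk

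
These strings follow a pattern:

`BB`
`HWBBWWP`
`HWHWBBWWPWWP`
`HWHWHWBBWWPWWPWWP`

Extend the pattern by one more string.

Each term wraps the previous one in HW on the left and WWP on the right.
One more step from HWHWHWBBWWPWWPWWP gives the answer.

HWHWHWHWBBWWPWWPWWPWWP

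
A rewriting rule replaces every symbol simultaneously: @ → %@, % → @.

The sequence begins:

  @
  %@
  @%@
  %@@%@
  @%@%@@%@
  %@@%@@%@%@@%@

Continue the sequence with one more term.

@%@%@@%@%@@%@@%@%@@%@

φ(%@@%@@%@%@@%@) expands symbol-by-symbol to @ %@ %@ @ %@ %@ @ %@ @ %@ %@ @ %@; joining the 13 pieces gives the next term.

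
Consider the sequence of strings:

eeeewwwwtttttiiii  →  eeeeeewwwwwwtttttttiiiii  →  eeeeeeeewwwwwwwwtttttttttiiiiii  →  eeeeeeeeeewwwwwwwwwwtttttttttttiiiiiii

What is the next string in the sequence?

Term n consists of 2n e's, followed by 2n w's, followed by 2n+1 t's, followed by n+2 i's, where the shown terms are n = 2, 3, 4, 5.
Setting n = 6 gives 12, 12, 13, 8 characters in each block.

eeeeeeeeeeeewwwwwwwwwwwwtttttttttttttiiiiiiii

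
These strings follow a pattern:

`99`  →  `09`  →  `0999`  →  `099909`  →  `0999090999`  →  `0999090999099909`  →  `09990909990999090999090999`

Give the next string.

This is a Fibonacci-style word recurrence s(k) = s(k−1)·s(k−2): e.g. 09·99 = 0999.
So term 8 is 09990909990999090999090999·0999090999099909.

099909099909990909990909990999090999099909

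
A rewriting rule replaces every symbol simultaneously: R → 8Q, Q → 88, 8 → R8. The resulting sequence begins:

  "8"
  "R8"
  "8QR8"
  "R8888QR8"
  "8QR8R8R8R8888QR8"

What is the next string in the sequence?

φ(8QR8R8R8R8888QR8) expands symbol-by-symbol to R8 88 8Q R8 8Q R8 8Q R8 8Q R8 R8 R8 R8 88 8Q R8; joining the 16 pieces gives the next term.

R8888QR88QR88QR88QR8R8R8R8888QR8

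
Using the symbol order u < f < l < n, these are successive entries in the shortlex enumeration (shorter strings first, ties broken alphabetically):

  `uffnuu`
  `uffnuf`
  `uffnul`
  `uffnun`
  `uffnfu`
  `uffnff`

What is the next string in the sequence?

uffnfl

The successor of uffnff increments the rightmost position that isn't already n and resets every position after it to u.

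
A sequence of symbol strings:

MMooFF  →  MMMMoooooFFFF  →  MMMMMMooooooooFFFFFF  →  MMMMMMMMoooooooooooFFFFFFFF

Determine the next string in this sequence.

MMMMMMMMMMooooooooooooooFFFFFFFFFF

The n-th term is 2n M's then 3n-1 o's then 2n F's (n = 1, 2, …).
For the next term, n = 5, so the run lengths are 10, 14, 10.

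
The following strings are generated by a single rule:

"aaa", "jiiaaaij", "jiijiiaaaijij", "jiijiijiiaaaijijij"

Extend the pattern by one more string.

Every step adds jii to the front and ij to the end of the previous string.
One more step from jiijiijiiaaaijijij gives the answer.

jiijiijiijiiaaaijijijij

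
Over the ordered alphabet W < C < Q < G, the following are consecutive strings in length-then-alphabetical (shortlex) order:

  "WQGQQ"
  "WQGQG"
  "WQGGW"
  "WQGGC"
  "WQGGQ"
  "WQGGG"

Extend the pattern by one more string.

Find the rightmost character of WQGGG below G, bump it to the next letter, and reset everything to its right to W.

WGWWW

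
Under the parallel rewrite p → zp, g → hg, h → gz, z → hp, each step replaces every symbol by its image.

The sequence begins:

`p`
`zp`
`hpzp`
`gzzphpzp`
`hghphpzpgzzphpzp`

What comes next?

Applying the rule to each of the 16 symbols of hghphpzpgzzphpzp gives the pieces gz hg gz zp gz zp hp zp hg hp hp zp gz zp hp zp, which concatenate to the answer.

gzhggzzpgzzphpzphghphpzpgzzphpzp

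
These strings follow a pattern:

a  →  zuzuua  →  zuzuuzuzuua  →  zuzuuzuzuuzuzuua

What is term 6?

Every step adds zuzuu at the front: s(k+1) = zuzuu·s(k).
From zuzuuzuzuuzuzuua, 2 further steps: zuzuuzuzuuzuzuua → zuzuuzuzuuzuzuuzuzuua → (answer).

zuzuuzuzuuzuzuuzuzuuzuzuua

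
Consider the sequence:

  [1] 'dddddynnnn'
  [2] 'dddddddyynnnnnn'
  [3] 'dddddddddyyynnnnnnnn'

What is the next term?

Each string has the form d^{2n+1} y^{n-1} n^{2n}, where the shown terms are n = 2, 3, 4.
Setting n = 5 gives 11, 4, 10 characters in each block.

dddddddddddyyyynnnnnnnnnn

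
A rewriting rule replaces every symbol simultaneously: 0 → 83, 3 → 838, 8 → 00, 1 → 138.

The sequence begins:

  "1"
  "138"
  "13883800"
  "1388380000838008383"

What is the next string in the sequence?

Rewriting the 19 symbols of 1388380000838008383 one by one yields 138 838 00 00 838 00 83 83 83 83 00 838 00 83 83 00 838 00 838; concatenated:

13883800008380083838383008380083830083800838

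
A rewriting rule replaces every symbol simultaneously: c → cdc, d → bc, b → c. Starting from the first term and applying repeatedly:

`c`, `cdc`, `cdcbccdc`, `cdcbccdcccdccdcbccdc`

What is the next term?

cdcbccdcccdccdcbccdccdccdcbccdccdcbccdcccdccdcbccdc

Applying the rule to each of the 20 symbols of cdcbccdcccdccdcbccdc gives the pieces cdc bc cdc c cdc cdc bc cdc cdc cdc bc cdc cdc bc cdc c cdc cdc bc cdc, which concatenate to the answer.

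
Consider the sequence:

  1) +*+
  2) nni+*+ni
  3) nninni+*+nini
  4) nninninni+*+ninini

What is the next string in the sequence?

nninninninni+*+nininini

s(k+1) = nni·s(k)·ni, so each term gains nni as a prefix and ni as a suffix.
One more step from nninninni+*+ninini gives the answer.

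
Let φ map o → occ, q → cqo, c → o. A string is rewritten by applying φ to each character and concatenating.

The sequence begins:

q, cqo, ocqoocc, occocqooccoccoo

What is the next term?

occoooccocqooccoccoooccoooccocc

φ(occocqooccoccoo) expands symbol-by-symbol to occ o o occ o cqo occ occ o o occ o o occ occ; joining the 15 pieces gives the next term.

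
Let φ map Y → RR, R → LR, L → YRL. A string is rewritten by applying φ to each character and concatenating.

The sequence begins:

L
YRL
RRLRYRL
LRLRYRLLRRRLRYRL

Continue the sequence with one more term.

φ(LRLRYRLLRRRLRYRL) expands symbol-by-symbol to YRL LR YRL LR RR LR YRL YRL LR LR LR YRL LR RR LR YRL; joining the 16 pieces gives the next term.

YRLLRYRLLRRRLRYRLYRLLRLRLRYRLLRRRLRYRL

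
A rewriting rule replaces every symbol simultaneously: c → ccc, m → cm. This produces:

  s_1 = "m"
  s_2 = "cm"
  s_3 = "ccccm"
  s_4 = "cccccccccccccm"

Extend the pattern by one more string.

φ(cccccccccccccm) expands symbol-by-symbol to ccc ccc ccc ccc ccc ccc ccc ccc ccc ccc ccc ccc ccc cm; joining the 14 pieces gives the next term.

ccccccccccccccccccccccccccccccccccccccccm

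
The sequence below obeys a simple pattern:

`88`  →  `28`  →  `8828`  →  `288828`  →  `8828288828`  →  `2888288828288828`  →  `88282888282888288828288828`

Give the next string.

This is a Fibonacci-style word recurrence s(k) = s(k−2)·s(k−1): e.g. 88·28 = 8828.
So term 8 is 2888288828288828·88282888282888288828288828.

288828882828882888282888282888288828288828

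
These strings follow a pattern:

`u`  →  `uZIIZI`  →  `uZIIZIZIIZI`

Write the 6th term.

uZIIZIZIIZIZIIZIZIIZIZIIZI

Each term is the previous one with ZIIZI appended.
From uZIIZIZIIZI, 3 further steps: uZIIZIZIIZI → uZIIZIZIIZIZIIZI → uZIIZIZIIZIZIIZIZIIZI → (answer).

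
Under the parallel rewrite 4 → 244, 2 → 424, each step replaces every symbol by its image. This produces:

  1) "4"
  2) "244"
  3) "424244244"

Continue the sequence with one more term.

Rewriting each symbol of 424244244: 4→244, 2→424, 4→244, 2→424, 4→244, 4→244, 2→424, 4→244, 4→244, which concatenates to 244 424 244 424 244 244 424 244 244.

244424244424244244424244244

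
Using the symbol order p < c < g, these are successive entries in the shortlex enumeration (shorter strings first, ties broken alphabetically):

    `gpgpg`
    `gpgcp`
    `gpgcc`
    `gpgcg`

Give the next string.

Find the rightmost character of gpgcg below g, bump it to the next letter, and reset everything to its right to p.

gpggp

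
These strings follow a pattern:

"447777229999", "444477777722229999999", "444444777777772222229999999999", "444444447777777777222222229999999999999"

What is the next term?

Each string has the form 4^{2n} 7^{2n+2} 2^{2n} 9^{3n+1} (n = 1, 2, …).
For the next term, n = 5, so the run lengths are 10, 12, 10, 16.

444444444477777777777722222222229999999999999999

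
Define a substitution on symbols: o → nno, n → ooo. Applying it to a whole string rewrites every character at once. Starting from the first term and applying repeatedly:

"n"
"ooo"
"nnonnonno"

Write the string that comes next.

Rewriting each symbol of nnonnonno: n→ooo, n→ooo, o→nno, n→ooo, n→ooo, o→nno, n→ooo, n→ooo, o→nno, which concatenates to ooo ooo nno ooo ooo nno ooo ooo nno.

oooooonnooooooonnooooooonno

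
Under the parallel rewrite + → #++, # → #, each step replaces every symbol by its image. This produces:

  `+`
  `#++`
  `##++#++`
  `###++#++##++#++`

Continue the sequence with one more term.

φ(###++#++##++#++) expands symbol-by-symbol to # # # #++ #++ # #++ #++ # # #++ #++ # #++ #++; joining the 15 pieces gives the next term.

####++#++##++#++###++#++##++#++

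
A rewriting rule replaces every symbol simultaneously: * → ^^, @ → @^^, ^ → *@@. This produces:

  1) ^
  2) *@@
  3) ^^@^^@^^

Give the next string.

*@@*@@@^^*@@*@@@^^*@@*@@

Expanding ^^@^^@^^: ^→*@@, ^→*@@, @→@^^, ^→*@@, ^→*@@, @→@^^, ^→*@@, ^→*@@. Concatenated: *@@ *@@ @^^ *@@ *@@ @^^ *@@ *@@.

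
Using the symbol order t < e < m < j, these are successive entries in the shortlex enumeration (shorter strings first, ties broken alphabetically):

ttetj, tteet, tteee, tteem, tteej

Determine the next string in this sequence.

The successor of tteej increments the rightmost position that isn't already j and resets every position after it to t.

ttemt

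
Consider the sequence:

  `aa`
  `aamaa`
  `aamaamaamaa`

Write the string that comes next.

Every step duplicates the string with 'm' between the halves.
Doubling aamaamaamaa with 'm' between the halves:

aamaamaamaamaamaamaamaa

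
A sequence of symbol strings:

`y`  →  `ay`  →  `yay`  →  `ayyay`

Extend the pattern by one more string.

This is a Fibonacci-style word recurrence s(k) = s(k−2)·s(k−1): e.g. y·ay = yay.
The next term joins yay and ayyay.

yayayyay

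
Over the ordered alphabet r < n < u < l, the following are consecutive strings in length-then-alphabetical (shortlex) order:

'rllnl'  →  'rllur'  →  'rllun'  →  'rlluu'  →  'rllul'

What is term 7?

rllln

Advancing 2 positions from rllul through rllul → rlllr reaches term 7.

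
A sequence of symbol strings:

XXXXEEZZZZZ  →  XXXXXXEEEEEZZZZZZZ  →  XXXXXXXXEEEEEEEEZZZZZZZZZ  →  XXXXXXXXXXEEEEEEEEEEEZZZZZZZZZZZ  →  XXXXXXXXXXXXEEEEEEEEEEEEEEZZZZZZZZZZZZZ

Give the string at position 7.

Term n consists of 2n+2 X's, followed by 3n-1 E's, followed by 2n+3 Z's (n = 1, 2, …).
For term 7, n = 7, so the run lengths are 16, 20, 17.

XXXXXXXXXXXXXXXXEEEEEEEEEEEEEEEEEEEEZZZZZZZZZZZZZZZZZ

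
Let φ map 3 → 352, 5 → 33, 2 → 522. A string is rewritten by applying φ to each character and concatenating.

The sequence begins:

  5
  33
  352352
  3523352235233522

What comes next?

35233522352352335225223523352235235233522522

φ(3523352235233522) expands symbol-by-symbol to 352 33 522 352 352 33 522 522 352 33 522 352 352 33 522 522; joining the 16 pieces gives the next term.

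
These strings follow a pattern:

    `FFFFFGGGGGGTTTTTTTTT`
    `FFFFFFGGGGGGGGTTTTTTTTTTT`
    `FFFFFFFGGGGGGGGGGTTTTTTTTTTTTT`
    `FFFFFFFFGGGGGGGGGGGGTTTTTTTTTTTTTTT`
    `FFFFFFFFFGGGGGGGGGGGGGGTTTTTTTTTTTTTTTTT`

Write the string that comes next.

Reading off run lengths: F runs 5, 6, 7, 8, 9; G runs 6, 8, 10, 12, 14; T runs 9, 11, 13, 15, 17 — each is linear in n, where the shown terms are n = 3, 4, 5, 6, 7.
At n = 8 the blocks have lengths 10, 16, 19.

FFFFFFFFFFGGGGGGGGGGGGGGGGTTTTTTTTTTTTTTTTTTT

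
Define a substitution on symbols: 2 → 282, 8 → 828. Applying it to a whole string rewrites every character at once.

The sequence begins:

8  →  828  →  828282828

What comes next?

Expanding 828282828: 8→828, 2→282, 8→828, 2→282, 8→828, 2→282, 8→828, 2→282, 8→828. Concatenated: 828 282 828 282 828 282 828 282 828.

828282828282828282828282828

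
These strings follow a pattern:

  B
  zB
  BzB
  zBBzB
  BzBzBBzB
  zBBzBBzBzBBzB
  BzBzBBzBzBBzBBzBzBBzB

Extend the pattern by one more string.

zBBzBBzBzBBzBBzBzBBzBzBBzBBzBzBBzB

From term 3 onward, concatenate the second-to-last term with the last: B·zB = BzB, zB·BzB = zBBzB, …
So term 8 is zBBzBBzBzBBzB·BzBzBBzBzBBzBBzBzBBzB.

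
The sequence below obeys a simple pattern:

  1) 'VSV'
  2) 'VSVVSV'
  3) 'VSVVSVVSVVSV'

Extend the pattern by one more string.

s(k+1) = s(k)·s(k) — each term doubles the last.
Doubling VSVVSVVSVVSV:

VSVVSVVSVVSVVSVVSVVSVVSV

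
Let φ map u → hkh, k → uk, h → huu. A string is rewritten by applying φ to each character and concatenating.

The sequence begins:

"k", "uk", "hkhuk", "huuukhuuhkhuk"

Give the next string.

huuhkhhkhhkhukhuuhkhhkhhuuukhuuhkhuk

Replace each of the 13 characters of huuukhuuhkhuk in place — huu hkh hkh hkh uk huu hkh hkh huu uk huu hkh uk — and concatenate.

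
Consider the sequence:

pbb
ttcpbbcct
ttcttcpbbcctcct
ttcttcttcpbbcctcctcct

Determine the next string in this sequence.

s(k+1) = ttc·s(k)·cct, so each term gains ttc as a prefix and cct as a suffix.
One more step from ttcttcttcpbbcctcctcct gives the answer.

ttcttcttcttcpbbcctcctcctcct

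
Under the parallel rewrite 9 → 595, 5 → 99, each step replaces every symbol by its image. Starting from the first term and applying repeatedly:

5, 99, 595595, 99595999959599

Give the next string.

59559599595995955955955959959599595595

φ(99595999959599) expands symbol-by-symbol to 595 595 99 595 99 595 595 595 595 99 595 99 595 595; joining the 14 pieces gives the next term.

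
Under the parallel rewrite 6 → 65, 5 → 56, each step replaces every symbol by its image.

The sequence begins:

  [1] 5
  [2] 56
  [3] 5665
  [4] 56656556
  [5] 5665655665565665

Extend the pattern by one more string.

Rewriting the 16 symbols of 5665655665565665 one by one yields 56 65 65 56 65 56 56 65 65 56 56 65 56 65 65 56; concatenated:

56656556655656656556566556656556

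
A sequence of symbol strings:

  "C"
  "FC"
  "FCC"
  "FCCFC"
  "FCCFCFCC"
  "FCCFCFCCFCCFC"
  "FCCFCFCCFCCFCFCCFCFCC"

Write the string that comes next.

From term 3 onward, concatenate the last term with the second-to-last: FC·C = FCC, FCC·FC = FCCFC, …
The next term joins FCCFCFCCFCCFCFCCFCFCC and FCCFCFCCFCCFC.

FCCFCFCCFCCFCFCCFCFCCFCCFCFCCFCCFC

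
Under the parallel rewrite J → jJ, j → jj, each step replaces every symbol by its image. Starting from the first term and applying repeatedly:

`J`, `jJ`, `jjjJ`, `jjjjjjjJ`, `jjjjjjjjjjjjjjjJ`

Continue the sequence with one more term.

Rewriting the 16 symbols of jjjjjjjjjjjjjjjJ one by one yields jj jj jj jj jj jj jj jj jj jj jj jj jj jj jj jJ; concatenated:

jjjjjjjjjjjjjjjjjjjjjjjjjjjjjjjJ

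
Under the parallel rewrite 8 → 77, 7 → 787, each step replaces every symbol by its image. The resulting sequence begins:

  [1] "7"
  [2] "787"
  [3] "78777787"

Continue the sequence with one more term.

7877778778778778777787

Apply φ to 78777787 symbol by symbol: 7→787, 8→77, 7→787, 7→787, 7→787, 7→787, 8→77, 7→787; joined: 787 77 787 787 787 787 77 787.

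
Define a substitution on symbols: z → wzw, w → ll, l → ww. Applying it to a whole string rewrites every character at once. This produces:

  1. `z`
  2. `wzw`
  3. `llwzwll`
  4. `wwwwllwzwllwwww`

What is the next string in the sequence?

Rewriting the 15 symbols of wwwwllwzwllwwww one by one yields ll ll ll ll ww ww ll wzw ll ww ww ll ll ll ll; concatenated:

llllllllwwwwllwzwllwwwwllllllll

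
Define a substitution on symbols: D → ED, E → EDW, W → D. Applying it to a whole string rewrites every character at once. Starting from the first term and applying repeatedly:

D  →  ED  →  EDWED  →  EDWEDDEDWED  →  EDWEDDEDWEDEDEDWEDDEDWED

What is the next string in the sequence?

EDWEDDEDWEDEDEDWEDDEDWEDEDWEDEDWEDDEDWEDEDEDWEDDEDWED

φ(EDWEDDEDWEDEDEDWEDDEDWED) expands symbol-by-symbol to EDW ED D EDW ED ED EDW ED D EDW ED EDW ED EDW ED D EDW ED ED EDW ED D EDW ED; joining the 24 pieces gives the next term.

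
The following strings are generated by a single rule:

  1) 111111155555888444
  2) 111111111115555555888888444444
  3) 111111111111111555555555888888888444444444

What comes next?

111111111111111111155555555555888888888888444444444444

Reading off run lengths: 1 runs 7, 11, 15; 5 runs 5, 7, 9; 8 runs 3, 6, 9; 4 runs 3, 6, 9 — each is linear in n (n = 1, 2, …).
For the next term, n = 4, so the run lengths are 19, 11, 12, 12.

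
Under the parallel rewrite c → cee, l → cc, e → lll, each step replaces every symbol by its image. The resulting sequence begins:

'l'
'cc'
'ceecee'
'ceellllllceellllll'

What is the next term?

ceellllllccccccccccccceellllllcccccccccccc

Replace each of the 18 characters of ceellllllceellllll in place — cee lll lll cc cc cc cc cc cc cee lll lll cc cc cc cc cc cc — and concatenate.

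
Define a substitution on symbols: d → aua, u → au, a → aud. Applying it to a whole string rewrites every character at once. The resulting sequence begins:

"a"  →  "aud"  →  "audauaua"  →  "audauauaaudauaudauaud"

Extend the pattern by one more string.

Applying the rule to each of the 21 symbols of audauauaaudauaudauaud gives the pieces aud au aua aud au aud au aud aud au aua aud au aud au aua aud au aud au aua, which concatenate to the answer.

audauauaaudauaudauaudaudauauaaudauaudauauaaudauaudauaua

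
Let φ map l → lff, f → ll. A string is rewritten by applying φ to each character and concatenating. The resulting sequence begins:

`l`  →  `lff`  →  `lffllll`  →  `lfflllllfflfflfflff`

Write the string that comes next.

Replace each of the 19 characters of lfflllllfflfflfflff in place — lff ll ll lff lff lff lff lff ll ll lff ll ll lff ll ll lff ll ll — and concatenate.

lfflllllfflfflfflfflfflllllfflllllfflllllffllll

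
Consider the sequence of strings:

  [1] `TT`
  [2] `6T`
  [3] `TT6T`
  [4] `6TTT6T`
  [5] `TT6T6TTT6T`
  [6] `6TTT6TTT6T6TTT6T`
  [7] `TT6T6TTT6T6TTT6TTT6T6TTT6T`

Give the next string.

From term 3 onward, concatenate the second-to-last term with the last: TT·6T = TT6T, 6T·TT6T = 6TTT6T, …
Continuing: 6TTT6TTT6T6TTT6T · TT6T6TTT6T6TTT6TTT6T6TTT6T gives term 8.

6TTT6TTT6T6TTT6TTT6T6TTT6T6TTT6TTT6T6TTT6T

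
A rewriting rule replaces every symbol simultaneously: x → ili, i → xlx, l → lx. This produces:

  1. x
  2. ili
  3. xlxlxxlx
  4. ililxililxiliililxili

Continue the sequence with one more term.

φ(ililxililxiliililxili) expands symbol-by-symbol to xlx lx xlx lx ili xlx lx xlx lx ili xlx lx xlx xlx lx xlx lx ili xlx lx xlx; joining the 21 pieces gives the next term.

xlxlxxlxlxilixlxlxxlxlxilixlxlxxlxxlxlxxlxlxilixlxlxxlx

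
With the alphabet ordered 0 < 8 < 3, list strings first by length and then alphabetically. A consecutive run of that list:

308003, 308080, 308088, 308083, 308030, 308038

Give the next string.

308033

Treat 308038 as a base-3 numeral over the given alphabet and add one, carrying through any trailing 3's.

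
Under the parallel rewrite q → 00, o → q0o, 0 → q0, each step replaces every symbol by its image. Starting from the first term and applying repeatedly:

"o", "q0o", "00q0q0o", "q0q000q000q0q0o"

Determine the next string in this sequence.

Rewriting the 15 symbols of q0q000q000q0q0o one by one yields 00 q0 00 q0 q0 q0 00 q0 q0 q0 00 q0 00 q0 q0o; concatenated:

00q000q0q0q000q0q0q000q000q0q0o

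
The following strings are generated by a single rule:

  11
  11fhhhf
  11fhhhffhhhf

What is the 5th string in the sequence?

The strings grow by a fixed suffix fhhhf each time.
From 11fhhhffhhhf, 2 further steps: 11fhhhffhhhf → 11fhhhffhhhffhhhf → (answer).

11fhhhffhhhffhhhffhhhf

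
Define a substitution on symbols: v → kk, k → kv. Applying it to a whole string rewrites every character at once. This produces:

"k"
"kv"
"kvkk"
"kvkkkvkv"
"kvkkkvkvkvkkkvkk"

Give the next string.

Rewriting the 16 symbols of kvkkkvkvkvkkkvkk one by one yields kv kk kv kv kv kk kv kk kv kk kv kv kv kk kv kv; concatenated:

kvkkkvkvkvkkkvkkkvkkkvkvkvkkkvkv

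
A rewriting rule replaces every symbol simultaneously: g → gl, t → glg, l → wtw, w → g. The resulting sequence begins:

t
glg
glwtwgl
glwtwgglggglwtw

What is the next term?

Replace each of the 15 characters of glwtwgglggglwtw in place — gl wtw g glg g gl gl wtw gl gl gl wtw g glg g — and concatenate.

glwtwgglggglglwtwglglglwtwgglgg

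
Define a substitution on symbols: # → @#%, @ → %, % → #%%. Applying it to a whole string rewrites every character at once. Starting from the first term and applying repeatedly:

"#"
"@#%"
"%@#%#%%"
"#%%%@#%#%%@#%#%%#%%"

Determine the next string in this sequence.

@#%#%%#%%#%%%@#%#%%@#%#%%#%%%@#%#%%@#%#%%#%%@#%#%%#%%

Replace each of the 19 characters of #%%%@#%#%%@#%#%%#%% in place — @#% #%% #%% #%% % @#% #%% @#% #%% #%% % @#% #%% @#% #%% #%% @#% #%% #%% — and concatenate.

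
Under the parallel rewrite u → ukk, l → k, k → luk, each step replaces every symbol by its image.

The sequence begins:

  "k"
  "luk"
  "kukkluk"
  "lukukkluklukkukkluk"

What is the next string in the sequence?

Applying the rule to each of the 19 symbols of lukukkluklukkukkluk gives the pieces k ukk luk ukk luk luk k ukk luk k ukk luk luk ukk luk luk k ukk luk, which concatenate to the answer.

kukklukukkluklukkukklukkukkluklukukkluklukkukkluk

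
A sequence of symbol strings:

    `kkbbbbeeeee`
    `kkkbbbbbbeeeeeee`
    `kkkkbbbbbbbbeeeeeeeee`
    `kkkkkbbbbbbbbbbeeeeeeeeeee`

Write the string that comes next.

Reading off run lengths: k runs 2, 3, 4, 5; b runs 4, 6, 8, 10; e runs 5, 7, 9, 11 — each is linear in n, where the shown terms are n = 2, 3, 4, 5.
At n = 6 the blocks have lengths 6, 12, 13.

kkkkkkbbbbbbbbbbbbeeeeeeeeeeeee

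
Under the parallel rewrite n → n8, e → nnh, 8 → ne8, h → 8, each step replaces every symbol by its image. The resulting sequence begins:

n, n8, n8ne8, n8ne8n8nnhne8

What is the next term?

Rewriting the 13 symbols of n8ne8n8nnhne8 one by one yields n8 ne8 n8 nnh ne8 n8 ne8 n8 n8 8 n8 nnh ne8; concatenated:

n8ne8n8nnhne8n8ne8n8n88n8nnhne8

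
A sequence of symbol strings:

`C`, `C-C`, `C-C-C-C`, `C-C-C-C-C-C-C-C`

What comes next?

Every step duplicates the string with '-' between the halves.
Doubling C-C-C-C-C-C-C-C with '-' between the halves:

C-C-C-C-C-C-C-C-C-C-C-C-C-C-C-C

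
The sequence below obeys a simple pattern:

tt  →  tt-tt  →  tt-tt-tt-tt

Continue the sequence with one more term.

tt-tt-tt-tt-tt-tt-tt-tt

s(k+1) = s(k)·-·s(k) — each term doubles the last with '-' between the halves.
So the next term is two copies of tt-tt-tt-tt with '-' between the halves.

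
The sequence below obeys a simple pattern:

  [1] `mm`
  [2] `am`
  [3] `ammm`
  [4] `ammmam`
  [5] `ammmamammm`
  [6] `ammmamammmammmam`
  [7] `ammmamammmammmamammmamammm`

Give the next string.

This is a Fibonacci-style word recurrence s(k) = s(k−1)·s(k−2): e.g. am·mm = ammm.
The next term joins ammmamammmammmamammmamammm and ammmamammmammmam.

ammmamammmammmamammmamammmammmamammmammmam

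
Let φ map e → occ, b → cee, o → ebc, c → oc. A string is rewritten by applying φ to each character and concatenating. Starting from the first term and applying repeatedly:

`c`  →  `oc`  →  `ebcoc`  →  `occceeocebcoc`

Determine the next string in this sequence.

Replace each of the 13 characters of occceeocebcoc in place — ebc oc oc oc occ occ ebc oc occ cee oc ebc oc — and concatenate.

ebcococococcoccebcococcceeocebcoc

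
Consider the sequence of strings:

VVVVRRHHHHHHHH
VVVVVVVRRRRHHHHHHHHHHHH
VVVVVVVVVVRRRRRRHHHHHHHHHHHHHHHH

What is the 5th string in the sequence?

Each string has the form V^{3n-2} R^{2n-2} H^{4n}, where the shown terms are n = 2, 3, 4.
At n = 6 the blocks have lengths 16, 10, 24.

VVVVVVVVVVVVVVVVRRRRRRRRRRHHHHHHHHHHHHHHHHHHHHHHHH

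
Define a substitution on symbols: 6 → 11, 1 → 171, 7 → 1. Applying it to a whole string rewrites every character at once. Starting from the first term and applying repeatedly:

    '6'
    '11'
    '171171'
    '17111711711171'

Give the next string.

1711171171171117117111711711711171

φ(17111711711171) expands symbol-by-symbol to 171 1 171 171 171 1 171 171 1 171 171 171 1 171; joining the 14 pieces gives the next term.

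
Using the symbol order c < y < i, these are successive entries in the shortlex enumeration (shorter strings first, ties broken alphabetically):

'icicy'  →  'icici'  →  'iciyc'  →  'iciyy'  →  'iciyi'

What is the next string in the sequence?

iciic

The successor of iciyi increments the rightmost position that isn't already i and resets every position after it to c.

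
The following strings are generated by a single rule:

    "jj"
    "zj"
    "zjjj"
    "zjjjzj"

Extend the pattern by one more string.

This is a Fibonacci-style word recurrence s(k) = s(k−1)·s(k−2): e.g. zj·jj = zjjj.
The next term joins zjjjzj and zjjj.

zjjjzjzjjj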